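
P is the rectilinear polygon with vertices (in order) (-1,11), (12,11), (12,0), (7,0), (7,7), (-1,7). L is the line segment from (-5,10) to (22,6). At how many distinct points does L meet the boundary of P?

The segment meets the boundary at (12,7.481), (-1,9.407).

2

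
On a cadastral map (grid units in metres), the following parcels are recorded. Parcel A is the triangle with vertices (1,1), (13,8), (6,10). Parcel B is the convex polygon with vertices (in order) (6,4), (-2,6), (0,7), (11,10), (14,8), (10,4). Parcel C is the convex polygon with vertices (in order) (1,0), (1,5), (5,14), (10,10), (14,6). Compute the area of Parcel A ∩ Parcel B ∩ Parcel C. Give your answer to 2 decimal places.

The intersection is the polygon with vertices (6.143,4), (6,4), (3.073,4.732), (5.107,8.393), (8.442,9.302), (11.6,8.4), (12.368,7.632).
By the shoelace formula its area is 27.41.

27.41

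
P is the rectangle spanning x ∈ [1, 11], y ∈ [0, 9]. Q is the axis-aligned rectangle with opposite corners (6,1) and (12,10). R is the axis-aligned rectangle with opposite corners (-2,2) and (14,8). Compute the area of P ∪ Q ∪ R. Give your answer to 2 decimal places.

134.00

By inclusion–exclusion:
Individual areas: |P| = 90, |Q| = 54, |R| = 96.
|P∩Q|: x∈[6,11], y∈[1,9] → 5·8 = 40.
|P∩R|: x∈[1,11], y∈[2,8] → 10·6 = 60.
|Q∩R|: x∈[6,12], y∈[2,8] → 6·6 = 36.
|P∩Q∩R| = 30.
|P ∪ Q ∪ R| = 240 − 136 + 30 = 134.00.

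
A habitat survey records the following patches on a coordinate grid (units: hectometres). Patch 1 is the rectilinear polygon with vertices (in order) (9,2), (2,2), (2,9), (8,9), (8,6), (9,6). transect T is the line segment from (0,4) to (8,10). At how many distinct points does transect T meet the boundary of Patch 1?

The segment meets the boundary at (6.667,9), (2,5.5).

2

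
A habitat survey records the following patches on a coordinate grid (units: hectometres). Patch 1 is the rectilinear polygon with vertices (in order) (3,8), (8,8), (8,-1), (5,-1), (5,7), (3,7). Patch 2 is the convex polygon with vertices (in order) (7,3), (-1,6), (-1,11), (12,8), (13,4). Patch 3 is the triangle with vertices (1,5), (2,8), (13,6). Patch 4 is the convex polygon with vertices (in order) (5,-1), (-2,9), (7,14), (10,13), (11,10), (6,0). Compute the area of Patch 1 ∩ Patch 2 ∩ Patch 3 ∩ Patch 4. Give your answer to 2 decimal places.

The intersection is the polygon with vertices (5,5.333), (5,7), (3,7), (3,7.818), (8,6.909), (8,5.583).
By the shoelace formula its area is 6.44.

6.44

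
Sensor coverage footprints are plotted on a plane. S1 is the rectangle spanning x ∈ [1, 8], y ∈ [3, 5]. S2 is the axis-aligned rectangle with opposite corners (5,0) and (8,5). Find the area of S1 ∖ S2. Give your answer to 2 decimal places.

8.00

|S1∩S2|: x∈[5,8], y∈[3,5] → 3·2 = 6.
|S1| = 14.
|S1 ∖ S2| = |S1| − |S1∩S2| = 14 − 6 = 8.00.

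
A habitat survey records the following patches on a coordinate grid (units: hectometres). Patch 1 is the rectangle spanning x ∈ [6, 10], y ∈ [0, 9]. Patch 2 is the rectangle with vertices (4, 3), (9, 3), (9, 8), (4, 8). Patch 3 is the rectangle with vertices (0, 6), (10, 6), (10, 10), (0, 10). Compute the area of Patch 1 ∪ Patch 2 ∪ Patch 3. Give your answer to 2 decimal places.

70.00

By inclusion–exclusion:
Individual areas: |Patch 1| = 36, |Patch 2| = 25, |Patch 3| = 40.
|Patch 1∩Patch 2|: x∈[6,9], y∈[3,8] → 3·5 = 15.
|Patch 1∩Patch 3|: x∈[6,10], y∈[6,9] → 4·3 = 12.
|Patch 2∩Patch 3|: x∈[4,9], y∈[6,8] → 5·2 = 10.
|Patch 1∩Patch 2∩Patch 3| = 6.
|Patch 1 ∪ Patch 2 ∪ Patch 3| = 101 − 37 + 6 = 70.00.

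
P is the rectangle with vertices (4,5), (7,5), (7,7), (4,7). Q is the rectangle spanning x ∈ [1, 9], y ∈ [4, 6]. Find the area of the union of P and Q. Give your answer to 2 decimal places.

19.00

By inclusion–exclusion:
Individual areas: |P| = 6, |Q| = 16.
|P∩Q|: x∈[4,7], y∈[5,6] → 3·1 = 3.
|P ∪ Q| = 22 − 3 = 19.00.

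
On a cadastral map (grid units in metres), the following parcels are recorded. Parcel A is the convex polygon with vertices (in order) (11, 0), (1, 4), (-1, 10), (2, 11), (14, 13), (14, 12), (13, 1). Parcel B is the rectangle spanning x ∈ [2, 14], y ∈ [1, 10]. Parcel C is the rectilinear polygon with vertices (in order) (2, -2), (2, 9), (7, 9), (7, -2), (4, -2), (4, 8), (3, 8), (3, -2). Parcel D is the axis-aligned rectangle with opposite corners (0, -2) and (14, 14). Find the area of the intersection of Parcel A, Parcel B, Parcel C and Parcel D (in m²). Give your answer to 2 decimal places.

The intersection is the polygon with vertices (7,9), (7,1.6), (4,2.8), (4,8), (3,8), (3,3.2), (2,3.6), (2,9).
By the shoelace formula its area is 27.00.

27.00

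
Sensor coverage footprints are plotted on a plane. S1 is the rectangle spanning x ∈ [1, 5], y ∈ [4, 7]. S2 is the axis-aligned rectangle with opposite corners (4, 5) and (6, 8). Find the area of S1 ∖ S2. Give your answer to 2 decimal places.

10.00

|S1∩S2|: x∈[4,5], y∈[5,7] → 1·2 = 2.
|S1| = 12.
|S1 ∖ S2| = |S1| − |S1∩S2| = 12 − 2 = 10.00.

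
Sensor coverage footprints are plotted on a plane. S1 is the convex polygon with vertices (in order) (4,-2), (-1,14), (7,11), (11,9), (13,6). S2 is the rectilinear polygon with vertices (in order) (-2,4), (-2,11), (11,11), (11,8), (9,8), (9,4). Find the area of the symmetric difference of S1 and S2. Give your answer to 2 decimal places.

74.44

|S1| = 107, |S2| = 83, |S1∩S2| = 57.7812.
|S1 △ S2| = |S1| + |S2| − 2·|S1∩S2| = 107 + 83 − 115.5625 = 74.44.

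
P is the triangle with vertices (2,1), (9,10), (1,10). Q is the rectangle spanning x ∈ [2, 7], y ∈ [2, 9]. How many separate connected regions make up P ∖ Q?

1

P ∖ Q is a single connected region.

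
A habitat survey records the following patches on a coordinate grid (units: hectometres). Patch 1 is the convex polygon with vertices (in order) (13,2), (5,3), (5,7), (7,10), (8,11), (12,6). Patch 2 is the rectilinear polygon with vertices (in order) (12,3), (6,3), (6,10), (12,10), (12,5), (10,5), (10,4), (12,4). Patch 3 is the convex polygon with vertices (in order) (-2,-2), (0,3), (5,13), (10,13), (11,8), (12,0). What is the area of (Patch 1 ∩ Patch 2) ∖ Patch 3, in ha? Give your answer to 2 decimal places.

1.54

|Patch 1 ∩ Patch 2| = 32.85.
|(Patch 1 ∩ Patch 2) ∩ Patch 3| = 31.3083.
|(Patch 1 ∩ Patch 2) ∖ Patch 3| = 32.85 − 31.3083 = 1.54.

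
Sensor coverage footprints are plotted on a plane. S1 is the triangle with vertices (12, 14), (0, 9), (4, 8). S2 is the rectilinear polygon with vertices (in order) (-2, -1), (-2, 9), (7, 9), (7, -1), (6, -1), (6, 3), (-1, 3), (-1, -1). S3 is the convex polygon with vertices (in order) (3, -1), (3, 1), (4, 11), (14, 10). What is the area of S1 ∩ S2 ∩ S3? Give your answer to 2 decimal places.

The intersection is the polygon with vertices (3.707,8.073), (3.8,9), (5.333,9), (4,8).
By the shoelace formula its area is 0.91.

0.91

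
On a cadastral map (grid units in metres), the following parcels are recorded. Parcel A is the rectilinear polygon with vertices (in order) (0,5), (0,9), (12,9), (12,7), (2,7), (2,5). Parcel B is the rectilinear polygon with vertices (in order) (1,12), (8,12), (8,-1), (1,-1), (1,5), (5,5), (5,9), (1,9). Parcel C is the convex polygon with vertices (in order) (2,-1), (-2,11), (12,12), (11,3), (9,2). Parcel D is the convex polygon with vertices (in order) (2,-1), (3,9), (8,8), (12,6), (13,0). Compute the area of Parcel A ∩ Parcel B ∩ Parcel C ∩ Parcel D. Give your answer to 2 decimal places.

3.90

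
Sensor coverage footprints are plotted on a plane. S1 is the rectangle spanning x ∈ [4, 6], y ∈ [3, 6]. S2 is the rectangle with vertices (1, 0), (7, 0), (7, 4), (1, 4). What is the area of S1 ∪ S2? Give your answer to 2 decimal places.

By inclusion–exclusion:
Individual areas: |S1| = 6, |S2| = 24.
|S1∩S2|: x∈[4,6], y∈[3,4] → 2·1 = 2.
|S1 ∪ S2| = 30 − 2 = 28.00.

28.00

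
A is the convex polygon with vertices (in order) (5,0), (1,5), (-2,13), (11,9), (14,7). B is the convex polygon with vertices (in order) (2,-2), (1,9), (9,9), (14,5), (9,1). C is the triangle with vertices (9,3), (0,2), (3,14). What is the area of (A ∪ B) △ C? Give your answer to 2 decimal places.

|A ∪ B| = 124.5529.
|(A ∪ B) ∩ C| = 46.4557.
|(A ∪ B) △ C| = 124.5529 + 52.5 − 92.9115 = 84.14.

84.14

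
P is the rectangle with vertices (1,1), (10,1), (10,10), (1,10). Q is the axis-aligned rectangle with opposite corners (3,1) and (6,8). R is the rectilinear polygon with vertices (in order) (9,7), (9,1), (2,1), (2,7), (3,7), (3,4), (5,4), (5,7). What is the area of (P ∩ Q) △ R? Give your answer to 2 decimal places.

|P ∩ Q| = 21.
|(P ∩ Q) ∩ R| = 12.
|(P ∩ Q) △ R| = 21 + 36 − 24 = 33.00.

33.00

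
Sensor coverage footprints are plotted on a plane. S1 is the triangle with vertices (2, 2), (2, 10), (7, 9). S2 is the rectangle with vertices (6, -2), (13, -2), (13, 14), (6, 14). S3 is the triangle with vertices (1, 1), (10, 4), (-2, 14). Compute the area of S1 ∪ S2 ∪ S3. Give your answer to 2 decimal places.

168.40

By inclusion–exclusion:
Individual areas: |S1| = 20, |S2| = 112, |S3| = 63.
|S1∩S2| = 0.8.
|S1∩S3| = 16.465.
|S2∩S3| = 9.3333.
|S1∩S2∩S3| = 0.
|S1 ∪ S2 ∪ S3| = 195 − 26.5984 + 0 = 168.40.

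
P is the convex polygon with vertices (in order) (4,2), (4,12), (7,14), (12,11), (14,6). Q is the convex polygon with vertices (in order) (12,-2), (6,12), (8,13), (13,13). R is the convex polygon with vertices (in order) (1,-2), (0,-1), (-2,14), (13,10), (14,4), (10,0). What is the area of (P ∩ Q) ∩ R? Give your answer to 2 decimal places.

29.85

The region (P ∩ Q) ∩ R is the polygon with vertices (12.743,9.143), (12.493,5.397), (9.366,4.146), (6.064,11.85), (12.328,10.179).
By the shoelace formula its area is 29.85.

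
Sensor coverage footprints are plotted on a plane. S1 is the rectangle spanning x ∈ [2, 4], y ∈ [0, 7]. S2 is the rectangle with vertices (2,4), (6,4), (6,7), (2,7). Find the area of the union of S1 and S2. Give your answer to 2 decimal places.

By inclusion–exclusion:
Individual areas: |S1| = 14, |S2| = 12.
|S1∩S2|: x∈[2,4], y∈[4,7] → 2·3 = 6.
|S1 ∪ S2| = 26 − 6 = 20.00.

20.00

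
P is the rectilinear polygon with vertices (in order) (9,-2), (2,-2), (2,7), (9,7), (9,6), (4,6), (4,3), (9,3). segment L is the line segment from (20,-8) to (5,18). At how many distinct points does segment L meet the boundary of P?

The segment lies entirely outside P and never meets its boundary.

0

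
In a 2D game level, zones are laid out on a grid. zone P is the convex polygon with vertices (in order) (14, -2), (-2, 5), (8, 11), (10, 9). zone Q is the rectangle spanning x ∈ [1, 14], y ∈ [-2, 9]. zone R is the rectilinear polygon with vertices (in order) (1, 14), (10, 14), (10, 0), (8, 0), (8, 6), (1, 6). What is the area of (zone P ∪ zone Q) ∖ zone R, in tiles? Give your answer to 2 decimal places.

|zone P ∪ zone Q| = 153.0021.
|(zone P ∪ zone Q) ∩ zone R| = 44.3333.
|(zone P ∪ zone Q) ∖ zone R| = 153.0021 − 44.3333 = 108.67.

108.67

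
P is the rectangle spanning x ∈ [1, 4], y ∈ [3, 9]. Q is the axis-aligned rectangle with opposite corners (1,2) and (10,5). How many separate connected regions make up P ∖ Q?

P ∖ Q is a single connected region.

1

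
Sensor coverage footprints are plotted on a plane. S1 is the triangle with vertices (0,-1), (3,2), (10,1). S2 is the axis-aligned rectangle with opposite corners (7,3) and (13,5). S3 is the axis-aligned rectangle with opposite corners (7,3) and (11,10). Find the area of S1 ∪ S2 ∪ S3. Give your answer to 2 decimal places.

44.00

By inclusion–exclusion:
Individual areas: |S1| = 12, |S2| = 12, |S3| = 28.
|S1∩S2| = 0.
|S1∩S3| = 0.
|S2∩S3|: x∈[7,11], y∈[3,5] → 4·2 = 8.
|S1∩S2∩S3| = 0.
|S1 ∪ S2 ∪ S3| = 52 − 8 + 0 = 44.00.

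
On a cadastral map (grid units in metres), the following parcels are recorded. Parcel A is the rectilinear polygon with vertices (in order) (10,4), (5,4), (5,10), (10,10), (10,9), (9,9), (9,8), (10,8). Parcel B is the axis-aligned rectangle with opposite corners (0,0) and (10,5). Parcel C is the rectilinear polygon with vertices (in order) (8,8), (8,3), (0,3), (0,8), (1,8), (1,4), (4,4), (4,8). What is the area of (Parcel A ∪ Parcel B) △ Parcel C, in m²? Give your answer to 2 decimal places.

|Parcel A ∪ Parcel B| = 74.
|(Parcel A ∪ Parcel B) ∩ Parcel C| = 22.
|(Parcel A ∪ Parcel B) △ Parcel C| = 74 + 28 − 44 = 58.00.

58.00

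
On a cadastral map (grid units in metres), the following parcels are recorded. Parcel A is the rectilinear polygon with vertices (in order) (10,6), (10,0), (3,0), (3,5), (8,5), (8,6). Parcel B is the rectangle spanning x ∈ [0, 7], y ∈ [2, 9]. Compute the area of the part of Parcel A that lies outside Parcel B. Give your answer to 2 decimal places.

25.00

|Parcel A| = 37, |Parcel A∩Parcel B| = 12.
|Parcel A ∖ Parcel B| = |Parcel A| − |Parcel A∩Parcel B| = 37 − 12 = 25.00.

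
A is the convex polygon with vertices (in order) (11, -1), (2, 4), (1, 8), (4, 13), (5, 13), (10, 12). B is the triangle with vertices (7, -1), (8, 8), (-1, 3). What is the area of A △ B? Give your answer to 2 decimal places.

88.53

|A| = 93, |B| = 38, |A∩B| = 21.2348.
|A △ B| = |A| + |B| − 2·|A∩B| = 93 + 38 − 42.4697 = 88.53.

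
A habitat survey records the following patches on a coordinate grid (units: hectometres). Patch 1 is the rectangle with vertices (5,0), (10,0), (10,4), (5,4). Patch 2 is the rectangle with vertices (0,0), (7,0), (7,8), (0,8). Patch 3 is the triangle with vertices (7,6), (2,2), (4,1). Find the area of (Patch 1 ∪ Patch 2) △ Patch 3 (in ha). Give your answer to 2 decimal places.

|Patch 1 ∪ Patch 2| = 68.
|(Patch 1 ∪ Patch 2) ∩ Patch 3| = 6.5.
|(Patch 1 ∪ Patch 2) △ Patch 3| = 68 + 6.5 − 13 = 61.50.

61.50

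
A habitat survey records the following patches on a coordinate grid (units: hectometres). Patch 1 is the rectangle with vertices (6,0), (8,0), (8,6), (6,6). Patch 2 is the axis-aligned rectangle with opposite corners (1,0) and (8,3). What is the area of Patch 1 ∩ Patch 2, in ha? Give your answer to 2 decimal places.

6.00

|Patch 1∩Patch 2|: x∈[6,8], y∈[0,3] → 2·3 = 6.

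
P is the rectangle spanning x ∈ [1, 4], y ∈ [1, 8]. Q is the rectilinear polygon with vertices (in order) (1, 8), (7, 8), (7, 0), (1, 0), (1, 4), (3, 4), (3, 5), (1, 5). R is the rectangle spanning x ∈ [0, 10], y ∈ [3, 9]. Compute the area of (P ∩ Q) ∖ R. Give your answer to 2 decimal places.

|P ∩ Q| = 19.
|(P ∩ Q) ∩ R| = 13.
|(P ∩ Q) ∖ R| = 19 − 13 = 6.00.

6.00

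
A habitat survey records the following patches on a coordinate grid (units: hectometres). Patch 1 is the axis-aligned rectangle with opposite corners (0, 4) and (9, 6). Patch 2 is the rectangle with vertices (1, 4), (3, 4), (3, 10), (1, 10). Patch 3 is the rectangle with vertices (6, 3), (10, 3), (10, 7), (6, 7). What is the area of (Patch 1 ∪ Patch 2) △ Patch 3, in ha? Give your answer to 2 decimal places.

|Patch 1 ∪ Patch 2| = 26.
|(Patch 1 ∪ Patch 2) ∩ Patch 3| = 6.
|(Patch 1 ∪ Patch 2) △ Patch 3| = 26 + 16 − 12 = 30.00.

30.00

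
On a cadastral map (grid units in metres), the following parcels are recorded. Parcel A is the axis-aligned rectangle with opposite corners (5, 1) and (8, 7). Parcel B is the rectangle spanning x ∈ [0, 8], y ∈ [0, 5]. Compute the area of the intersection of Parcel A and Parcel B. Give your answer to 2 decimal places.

|Parcel A∩Parcel B|: x∈[5,8], y∈[1,5] → 3·4 = 12.

12.00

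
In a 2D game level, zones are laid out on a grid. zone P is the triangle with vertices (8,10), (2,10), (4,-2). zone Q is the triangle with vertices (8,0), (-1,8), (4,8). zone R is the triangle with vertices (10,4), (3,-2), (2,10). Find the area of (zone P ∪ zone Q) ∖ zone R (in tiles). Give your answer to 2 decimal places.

|zone P ∪ zone Q| = 44.6542.
|(zone P ∪ zone Q) ∩ zone R| = 28.2341.
|(zone P ∪ zone Q) ∖ zone R| = 44.6542 − 28.2341 = 16.42.

16.42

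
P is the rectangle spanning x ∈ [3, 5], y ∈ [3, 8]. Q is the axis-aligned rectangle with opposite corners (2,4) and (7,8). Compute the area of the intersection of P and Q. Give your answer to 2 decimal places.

8.00

|P∩Q|: x∈[3,5], y∈[4,8] → 2·4 = 8.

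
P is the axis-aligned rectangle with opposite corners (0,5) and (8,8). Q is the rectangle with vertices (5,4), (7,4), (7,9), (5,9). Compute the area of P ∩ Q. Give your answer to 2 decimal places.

6.00

|P∩Q|: x∈[5,7], y∈[5,8] → 2·3 = 6.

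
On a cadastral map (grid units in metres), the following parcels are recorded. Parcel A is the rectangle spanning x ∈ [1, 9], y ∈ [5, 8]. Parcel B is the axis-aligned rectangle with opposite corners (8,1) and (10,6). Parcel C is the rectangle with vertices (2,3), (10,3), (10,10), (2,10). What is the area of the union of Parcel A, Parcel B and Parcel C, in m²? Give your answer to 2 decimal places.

By inclusion–exclusion:
Individual areas: |Parcel A| = 24, |Parcel B| = 10, |Parcel C| = 56.
|Parcel A∩Parcel B|: x∈[8,9], y∈[5,6] → 1·1 = 1.
|Parcel A∩Parcel C|: x∈[2,9], y∈[5,8] → 7·3 = 21.
|Parcel B∩Parcel C|: x∈[8,10], y∈[3,6] → 2·3 = 6.
|Parcel A∩Parcel B∩Parcel C| = 1.
|Parcel A ∪ Parcel B ∪ Parcel C| = 90 − 28 + 1 = 63.00.

63.00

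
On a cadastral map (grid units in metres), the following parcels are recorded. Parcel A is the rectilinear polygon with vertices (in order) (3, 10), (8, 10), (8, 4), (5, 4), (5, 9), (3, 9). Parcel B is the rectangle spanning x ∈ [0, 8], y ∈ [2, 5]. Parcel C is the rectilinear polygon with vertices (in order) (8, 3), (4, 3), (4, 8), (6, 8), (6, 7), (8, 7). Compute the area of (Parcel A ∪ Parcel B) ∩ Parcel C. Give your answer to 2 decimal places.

|Parcel A ∪ Parcel B| = 41.
|(Parcel A ∪ Parcel B) ∩ Parcel C| = 15.00.

15.00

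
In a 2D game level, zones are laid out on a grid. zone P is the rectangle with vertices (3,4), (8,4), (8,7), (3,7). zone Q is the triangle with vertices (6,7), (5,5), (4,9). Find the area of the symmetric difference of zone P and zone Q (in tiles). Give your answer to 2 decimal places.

|zone P| = 15, |zone Q| = 3, |zone P∩zone Q| = 1.5.
|zone P △ zone Q| = |zone P| + |zone Q| − 2·|zone P∩zone Q| = 15 + 3 − 3 = 15.00.

15.00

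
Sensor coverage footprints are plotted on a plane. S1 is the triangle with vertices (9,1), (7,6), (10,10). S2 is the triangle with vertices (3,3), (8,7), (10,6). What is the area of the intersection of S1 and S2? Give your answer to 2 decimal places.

3.12

The intersection is the polygon with vertices (7,6), (7.375,6.5), (8,7), (9.579,6.21), (9.533,5.8), (7.439,4.902).
By the shoelace formula its area is 3.12.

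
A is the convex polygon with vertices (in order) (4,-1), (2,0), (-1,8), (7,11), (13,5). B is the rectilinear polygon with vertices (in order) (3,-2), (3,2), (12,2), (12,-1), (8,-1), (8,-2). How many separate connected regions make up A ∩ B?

A ∩ B is a single connected region.

1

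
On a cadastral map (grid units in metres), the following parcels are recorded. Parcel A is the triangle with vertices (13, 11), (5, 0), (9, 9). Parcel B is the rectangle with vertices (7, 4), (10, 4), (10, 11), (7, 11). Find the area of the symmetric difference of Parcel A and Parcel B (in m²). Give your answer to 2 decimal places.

|Parcel A| = 14, |Parcel B| = 21, |Parcel A∩Parcel B| = 7.7443.
|Parcel A △ Parcel B| = |Parcel A| + |Parcel B| − 2·|Parcel A∩Parcel B| = 14 + 21 − 15.4886 = 19.51.

19.51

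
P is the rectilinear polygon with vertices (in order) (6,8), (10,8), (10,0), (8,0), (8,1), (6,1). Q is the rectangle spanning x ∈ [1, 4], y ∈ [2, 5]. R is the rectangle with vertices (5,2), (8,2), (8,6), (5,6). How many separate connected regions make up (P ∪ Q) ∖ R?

(P ∪ Q) ∖ R splits into 2 disjoint pieces (area 22, area 9).

2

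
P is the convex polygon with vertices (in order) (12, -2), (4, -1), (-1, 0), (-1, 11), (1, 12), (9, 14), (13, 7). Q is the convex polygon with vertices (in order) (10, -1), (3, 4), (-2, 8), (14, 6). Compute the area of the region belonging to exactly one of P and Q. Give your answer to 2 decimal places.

123.01

|P| = 181, |Q| = 61.5, |P∩Q| = 59.7454.
|P △ Q| = |P| + |Q| − 2·|P∩Q| = 181 + 61.5 − 119.4908 = 123.01.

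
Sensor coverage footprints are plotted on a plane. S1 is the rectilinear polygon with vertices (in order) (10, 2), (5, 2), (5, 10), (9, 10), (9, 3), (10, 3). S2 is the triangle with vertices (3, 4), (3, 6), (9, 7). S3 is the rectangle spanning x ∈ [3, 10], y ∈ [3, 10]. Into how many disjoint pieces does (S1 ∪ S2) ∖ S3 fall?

1

(S1 ∪ S2) ∖ S3 is a single connected region.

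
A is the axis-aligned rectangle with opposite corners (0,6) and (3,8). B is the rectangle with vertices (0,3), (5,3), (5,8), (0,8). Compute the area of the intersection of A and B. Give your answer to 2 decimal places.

6.00

|A∩B|: x∈[0,3], y∈[6,8] → 3·2 = 6.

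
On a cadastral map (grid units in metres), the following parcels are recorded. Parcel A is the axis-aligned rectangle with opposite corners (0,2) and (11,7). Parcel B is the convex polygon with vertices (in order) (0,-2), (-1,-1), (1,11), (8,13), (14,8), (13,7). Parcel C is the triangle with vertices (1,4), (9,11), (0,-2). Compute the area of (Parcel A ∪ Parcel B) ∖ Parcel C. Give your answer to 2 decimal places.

107.77

|Parcel A ∪ Parcel B| = 128.2735.
|(Parcel A ∪ Parcel B) ∩ Parcel C| = 20.5.
|(Parcel A ∪ Parcel B) ∖ Parcel C| = 128.2735 − 20.5 = 107.77.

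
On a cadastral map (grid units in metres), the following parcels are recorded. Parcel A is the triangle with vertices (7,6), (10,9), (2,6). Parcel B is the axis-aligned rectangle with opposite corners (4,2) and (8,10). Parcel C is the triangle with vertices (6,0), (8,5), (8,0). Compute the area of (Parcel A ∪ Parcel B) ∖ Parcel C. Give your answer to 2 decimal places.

32.20

|Parcel A ∪ Parcel B| = 34.
|(Parcel A ∪ Parcel B) ∩ Parcel C| = 1.8.
|(Parcel A ∪ Parcel B) ∖ Parcel C| = 34 − 1.8 = 32.20.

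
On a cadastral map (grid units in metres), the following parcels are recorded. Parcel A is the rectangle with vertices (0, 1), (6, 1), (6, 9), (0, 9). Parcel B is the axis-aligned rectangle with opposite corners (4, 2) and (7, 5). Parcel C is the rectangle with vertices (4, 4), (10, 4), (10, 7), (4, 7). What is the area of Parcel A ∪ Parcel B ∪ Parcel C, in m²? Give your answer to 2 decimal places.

62.00

By inclusion–exclusion:
Individual areas: |Parcel A| = 48, |Parcel B| = 9, |Parcel C| = 18.
|Parcel A∩Parcel B|: x∈[4,6], y∈[2,5] → 2·3 = 6.
|Parcel A∩Parcel C|: x∈[4,6], y∈[4,7] → 2·3 = 6.
|Parcel B∩Parcel C|: x∈[4,7], y∈[4,5] → 3·1 = 3.
|Parcel A∩Parcel B∩Parcel C| = 2.
|Parcel A ∪ Parcel B ∪ Parcel C| = 75 − 15 + 2 = 62.00.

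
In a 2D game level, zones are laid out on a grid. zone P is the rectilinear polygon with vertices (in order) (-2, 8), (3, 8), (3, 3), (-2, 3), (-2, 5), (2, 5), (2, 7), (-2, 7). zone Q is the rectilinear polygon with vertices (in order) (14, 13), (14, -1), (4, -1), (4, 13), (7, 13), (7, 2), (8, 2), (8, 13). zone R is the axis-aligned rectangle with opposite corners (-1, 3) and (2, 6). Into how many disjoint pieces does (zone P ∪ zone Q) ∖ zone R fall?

3

(zone P ∪ zone Q) ∖ zone R splits into 3 disjoint pieces (area 9, area 2, area 129).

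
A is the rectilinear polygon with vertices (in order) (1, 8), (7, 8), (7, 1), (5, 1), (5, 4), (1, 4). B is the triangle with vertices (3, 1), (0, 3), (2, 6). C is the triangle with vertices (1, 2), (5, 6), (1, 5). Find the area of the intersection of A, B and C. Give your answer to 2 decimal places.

1.37

The intersection is the polygon with vertices (1,4.5), (1.4,5.1), (2.143,5.286), (2.4,4), (1,4).
By the shoelace formula its area is 1.37.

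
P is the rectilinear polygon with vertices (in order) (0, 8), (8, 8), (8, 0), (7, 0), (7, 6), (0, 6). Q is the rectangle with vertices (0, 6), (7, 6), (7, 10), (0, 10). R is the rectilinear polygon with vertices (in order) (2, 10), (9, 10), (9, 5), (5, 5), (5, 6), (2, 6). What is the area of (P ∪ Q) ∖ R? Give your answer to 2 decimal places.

13.00

|P ∪ Q| = 36.
|(P ∪ Q) ∩ R| = 23.
|(P ∪ Q) ∖ R| = 36 − 23 = 13.00.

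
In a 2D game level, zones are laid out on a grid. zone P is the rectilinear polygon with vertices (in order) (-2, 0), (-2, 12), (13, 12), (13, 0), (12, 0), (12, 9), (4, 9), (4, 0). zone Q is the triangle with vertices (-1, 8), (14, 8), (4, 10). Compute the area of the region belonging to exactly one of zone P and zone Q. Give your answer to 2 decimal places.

|zone P| = 108, |zone Q| = 15, |zone P∩zone Q| = 7.8.
|zone P △ zone Q| = |zone P| + |zone Q| − 2·|zone P∩zone Q| = 108 + 15 − 15.6 = 107.40.

107.40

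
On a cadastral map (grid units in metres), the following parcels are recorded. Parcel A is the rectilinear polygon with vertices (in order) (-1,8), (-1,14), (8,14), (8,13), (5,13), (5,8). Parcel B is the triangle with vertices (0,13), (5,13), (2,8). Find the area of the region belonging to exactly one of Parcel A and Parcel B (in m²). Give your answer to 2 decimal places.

26.50

|Parcel A| = 39, |Parcel B| = 12.5, |Parcel A∩Parcel B| = 12.5.
|Parcel A △ Parcel B| = |Parcel A| + |Parcel B| − 2·|Parcel A∩Parcel B| = 39 + 12.5 − 25 = 26.50.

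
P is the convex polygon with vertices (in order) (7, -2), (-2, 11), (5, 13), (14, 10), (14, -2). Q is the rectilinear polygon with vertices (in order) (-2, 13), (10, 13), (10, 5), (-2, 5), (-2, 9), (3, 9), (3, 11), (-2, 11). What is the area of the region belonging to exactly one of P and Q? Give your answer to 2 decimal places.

119.49

|P| = 161, |Q| = 86, |P∩Q| = 63.7564.
|P △ Q| = |P| + |Q| − 2·|P∩Q| = 161 + 86 − 127.5128 = 119.49.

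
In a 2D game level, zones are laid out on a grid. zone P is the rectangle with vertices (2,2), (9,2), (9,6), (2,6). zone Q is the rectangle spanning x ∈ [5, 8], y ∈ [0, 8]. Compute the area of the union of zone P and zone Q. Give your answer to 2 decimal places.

By inclusion–exclusion:
Individual areas: |zone P| = 28, |zone Q| = 24.
|zone P∩zone Q|: x∈[5,8], y∈[2,6] → 3·4 = 12.
|zone P ∪ zone Q| = 52 − 12 = 40.00.

40.00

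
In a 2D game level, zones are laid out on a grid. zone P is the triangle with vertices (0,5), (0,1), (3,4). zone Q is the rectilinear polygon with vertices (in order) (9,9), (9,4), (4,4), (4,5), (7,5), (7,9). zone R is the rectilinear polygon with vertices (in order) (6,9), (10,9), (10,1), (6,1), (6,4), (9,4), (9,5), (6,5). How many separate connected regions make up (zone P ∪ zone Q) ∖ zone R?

(zone P ∪ zone Q) ∖ zone R splits into 2 disjoint pieces (area 6, area 5).

2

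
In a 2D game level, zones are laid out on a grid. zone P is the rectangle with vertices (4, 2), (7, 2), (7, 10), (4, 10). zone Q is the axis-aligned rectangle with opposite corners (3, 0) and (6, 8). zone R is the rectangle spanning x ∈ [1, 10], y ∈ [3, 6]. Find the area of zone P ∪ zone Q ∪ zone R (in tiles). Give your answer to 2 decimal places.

51.00

By inclusion–exclusion:
Individual areas: |zone P| = 24, |zone Q| = 24, |zone R| = 27.
|zone P∩zone Q|: x∈[4,6], y∈[2,8] → 2·6 = 12.
|zone P∩zone R|: x∈[4,7], y∈[3,6] → 3·3 = 9.
|zone Q∩zone R|: x∈[3,6], y∈[3,6] → 3·3 = 9.
|zone P∩zone Q∩zone R| = 6.
|zone P ∪ zone Q ∪ zone R| = 75 − 30 + 6 = 51.00.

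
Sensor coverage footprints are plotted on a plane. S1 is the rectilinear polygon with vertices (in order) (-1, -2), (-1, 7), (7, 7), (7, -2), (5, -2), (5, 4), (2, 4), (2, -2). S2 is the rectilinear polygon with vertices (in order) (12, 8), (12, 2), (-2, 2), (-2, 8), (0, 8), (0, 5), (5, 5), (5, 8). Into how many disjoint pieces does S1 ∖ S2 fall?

3

S1 ∖ S2 splits into 3 disjoint pieces (area 12, area 10, area 8).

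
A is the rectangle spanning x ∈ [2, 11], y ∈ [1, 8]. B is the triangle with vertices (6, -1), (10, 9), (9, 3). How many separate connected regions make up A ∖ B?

A ∖ B splits into 2 disjoint pieces (area 13.4167, area 43.4).

2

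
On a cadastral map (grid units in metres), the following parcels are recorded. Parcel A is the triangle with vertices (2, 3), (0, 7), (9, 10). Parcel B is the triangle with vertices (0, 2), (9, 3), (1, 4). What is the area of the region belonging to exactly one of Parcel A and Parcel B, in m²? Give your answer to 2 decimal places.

28.41

|Parcel A| = 21, |Parcel B| = 8.5, |Parcel A∩Parcel B| = 0.5444.
|Parcel A △ Parcel B| = |Parcel A| + |Parcel B| − 2·|Parcel A∩Parcel B| = 21 + 8.5 − 1.0889 = 28.41.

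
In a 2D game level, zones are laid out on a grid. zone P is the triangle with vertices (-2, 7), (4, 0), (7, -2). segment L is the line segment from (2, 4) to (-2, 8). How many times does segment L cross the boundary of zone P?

0

The segment lies entirely outside zone P and never meets its boundary.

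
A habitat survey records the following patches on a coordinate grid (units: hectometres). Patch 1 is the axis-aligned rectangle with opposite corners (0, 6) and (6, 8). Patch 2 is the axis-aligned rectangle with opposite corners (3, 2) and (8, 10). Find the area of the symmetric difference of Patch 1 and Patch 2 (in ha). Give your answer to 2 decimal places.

|Patch 1∩Patch 2|: x∈[3,6], y∈[6,8] → 3·2 = 6.
|Patch 1 △ Patch 2| = |Patch 1| + |Patch 2| − 2·|Patch 1∩Patch 2| = 12 + 40 − 12 = 40.00.

40.00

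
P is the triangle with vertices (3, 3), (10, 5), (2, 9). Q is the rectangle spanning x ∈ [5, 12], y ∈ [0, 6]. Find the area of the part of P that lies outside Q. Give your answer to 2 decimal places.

|P| = 22, |P∩Q| = 7.5714.
|P ∖ Q| = |P| − |P∩Q| = 22 − 7.5714 = 14.43.

14.43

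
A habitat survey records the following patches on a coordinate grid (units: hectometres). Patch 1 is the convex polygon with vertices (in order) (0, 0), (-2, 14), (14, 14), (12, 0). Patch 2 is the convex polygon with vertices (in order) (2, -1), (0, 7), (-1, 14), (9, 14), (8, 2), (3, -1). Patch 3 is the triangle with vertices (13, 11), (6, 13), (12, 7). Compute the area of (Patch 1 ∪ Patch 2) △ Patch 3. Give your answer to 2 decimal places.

182.96

|Patch 1 ∪ Patch 2| = 197.9583.
|(Patch 1 ∪ Patch 2) ∩ Patch 3| = 15.
|(Patch 1 ∪ Patch 2) △ Patch 3| = 197.9583 + 15 − 30 = 182.96.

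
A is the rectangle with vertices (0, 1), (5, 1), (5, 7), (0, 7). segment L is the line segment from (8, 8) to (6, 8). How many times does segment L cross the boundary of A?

0

The segment lies entirely outside A and never meets its boundary.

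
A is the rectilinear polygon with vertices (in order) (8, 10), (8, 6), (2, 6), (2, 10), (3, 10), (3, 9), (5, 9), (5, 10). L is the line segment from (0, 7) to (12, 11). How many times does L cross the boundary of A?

2

The segment meets the boundary at (8,9.667), (2,7.667).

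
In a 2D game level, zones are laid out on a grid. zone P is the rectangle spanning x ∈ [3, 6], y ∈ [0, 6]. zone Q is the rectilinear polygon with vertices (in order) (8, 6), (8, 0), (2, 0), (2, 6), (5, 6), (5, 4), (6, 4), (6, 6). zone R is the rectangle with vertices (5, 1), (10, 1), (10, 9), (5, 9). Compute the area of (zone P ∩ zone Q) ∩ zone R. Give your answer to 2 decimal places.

3.00

|zone P ∩ zone Q| = 16.
|(zone P ∩ zone Q) ∩ zone R| = 3.00.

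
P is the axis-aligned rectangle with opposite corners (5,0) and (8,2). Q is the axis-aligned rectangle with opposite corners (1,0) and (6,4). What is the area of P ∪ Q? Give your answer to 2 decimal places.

24.00

By inclusion–exclusion:
Individual areas: |P| = 6, |Q| = 20.
|P∩Q|: x∈[5,6], y∈[0,2] → 1·2 = 2.
|P ∪ Q| = 26 − 2 = 24.00.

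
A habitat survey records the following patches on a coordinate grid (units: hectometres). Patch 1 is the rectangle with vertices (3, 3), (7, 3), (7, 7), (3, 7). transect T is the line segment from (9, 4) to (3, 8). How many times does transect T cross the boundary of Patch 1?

2

The segment meets the boundary at (4.5,7), (7,5.333).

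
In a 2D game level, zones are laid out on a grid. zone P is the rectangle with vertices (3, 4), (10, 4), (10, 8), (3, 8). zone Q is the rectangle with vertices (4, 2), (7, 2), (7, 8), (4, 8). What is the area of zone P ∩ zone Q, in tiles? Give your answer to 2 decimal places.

|zone P∩zone Q|: x∈[4,7], y∈[4,8] → 3·4 = 12.

12.00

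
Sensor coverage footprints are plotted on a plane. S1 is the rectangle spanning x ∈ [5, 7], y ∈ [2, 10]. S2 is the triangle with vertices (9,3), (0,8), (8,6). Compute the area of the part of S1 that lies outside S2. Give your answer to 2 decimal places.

|S1| = 16, |S1∩S2| = 3.6667.
|S1 ∖ S2| = |S1| − |S1∩S2| = 16 − 3.6667 = 12.33.

12.33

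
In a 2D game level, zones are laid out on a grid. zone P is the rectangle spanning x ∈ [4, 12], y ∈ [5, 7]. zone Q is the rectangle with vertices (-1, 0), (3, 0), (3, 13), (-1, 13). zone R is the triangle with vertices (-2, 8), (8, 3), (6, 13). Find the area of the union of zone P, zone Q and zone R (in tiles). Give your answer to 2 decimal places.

92.70

By inclusion–exclusion:
Individual areas: |zone P| = 16, |zone Q| = 52, |zone R| = 45.
|zone P∩zone Q| = 0 (no overlap).
|zone P∩zone R| = 6.8.
|zone Q∩zone R| = 13.5.
|zone P∩zone Q∩zone R| = 0.
|zone P ∪ zone Q ∪ zone R| = 113 − 20.3 + 0 = 92.70.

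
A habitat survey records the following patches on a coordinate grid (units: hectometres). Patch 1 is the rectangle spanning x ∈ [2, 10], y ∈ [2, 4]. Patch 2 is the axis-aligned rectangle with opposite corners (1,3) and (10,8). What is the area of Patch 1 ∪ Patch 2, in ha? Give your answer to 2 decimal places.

53.00

By inclusion–exclusion:
Individual areas: |Patch 1| = 16, |Patch 2| = 45.
|Patch 1∩Patch 2|: x∈[2,10], y∈[3,4] → 8·1 = 8.
|Patch 1 ∪ Patch 2| = 61 − 8 = 53.00.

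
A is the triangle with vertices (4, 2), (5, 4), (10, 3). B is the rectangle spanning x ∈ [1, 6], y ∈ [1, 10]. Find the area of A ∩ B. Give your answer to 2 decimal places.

The intersection is the polygon with vertices (5,4), (6,3.8), (6,2.333), (4,2).
By the shoelace formula its area is 2.57.

2.57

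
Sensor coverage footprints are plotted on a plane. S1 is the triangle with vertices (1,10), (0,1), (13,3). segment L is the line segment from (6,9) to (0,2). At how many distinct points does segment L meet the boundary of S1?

2

The segment meets the boundary at (0.128,2.149), (4.905,7.722).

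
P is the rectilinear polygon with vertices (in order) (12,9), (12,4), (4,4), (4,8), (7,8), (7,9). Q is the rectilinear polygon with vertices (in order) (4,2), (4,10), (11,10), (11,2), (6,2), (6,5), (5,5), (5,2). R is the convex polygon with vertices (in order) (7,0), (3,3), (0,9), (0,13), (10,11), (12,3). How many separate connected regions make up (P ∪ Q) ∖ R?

(P ∪ Q) ∖ R splits into 3 disjoint pieces (area 5, area 0.1333, area 0.0417).

3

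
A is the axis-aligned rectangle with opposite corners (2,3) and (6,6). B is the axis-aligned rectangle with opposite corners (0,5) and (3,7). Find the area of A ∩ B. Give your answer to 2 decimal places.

1.00

|A∩B|: x∈[2,3], y∈[5,6] → 1·1 = 1.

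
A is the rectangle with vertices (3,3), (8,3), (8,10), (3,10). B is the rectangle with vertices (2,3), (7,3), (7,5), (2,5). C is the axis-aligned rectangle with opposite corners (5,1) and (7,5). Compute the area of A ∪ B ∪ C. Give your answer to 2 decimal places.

41.00

By inclusion–exclusion:
Individual areas: |A| = 35, |B| = 10, |C| = 8.
|A∩B|: x∈[3,7], y∈[3,5] → 4·2 = 8.
|A∩C|: x∈[5,7], y∈[3,5] → 2·2 = 4.
|B∩C|: x∈[5,7], y∈[3,5] → 2·2 = 4.
|A∩B∩C| = 4.
|A ∪ B ∪ C| = 53 − 16 + 4 = 41.00.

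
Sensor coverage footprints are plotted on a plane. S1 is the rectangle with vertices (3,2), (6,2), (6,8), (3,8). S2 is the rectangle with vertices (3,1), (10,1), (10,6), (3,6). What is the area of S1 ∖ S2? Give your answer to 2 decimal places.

6.00

|S1∩S2|: x∈[3,6], y∈[2,6] → 3·4 = 12.
|S1| = 18.
|S1 ∖ S2| = |S1| − |S1∩S2| = 18 − 12 = 6.00.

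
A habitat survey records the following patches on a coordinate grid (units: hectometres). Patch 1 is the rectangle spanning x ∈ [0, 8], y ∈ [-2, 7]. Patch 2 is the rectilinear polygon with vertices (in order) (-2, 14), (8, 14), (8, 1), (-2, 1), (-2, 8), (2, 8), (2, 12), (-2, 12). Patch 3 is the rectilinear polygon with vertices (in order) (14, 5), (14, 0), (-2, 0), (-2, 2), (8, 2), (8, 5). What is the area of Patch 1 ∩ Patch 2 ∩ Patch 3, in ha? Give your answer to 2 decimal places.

8.00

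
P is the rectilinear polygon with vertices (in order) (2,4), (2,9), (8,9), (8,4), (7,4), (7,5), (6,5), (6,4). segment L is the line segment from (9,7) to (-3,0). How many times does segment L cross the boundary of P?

The segment meets the boundary at (8,6.417), (3.857,4).

2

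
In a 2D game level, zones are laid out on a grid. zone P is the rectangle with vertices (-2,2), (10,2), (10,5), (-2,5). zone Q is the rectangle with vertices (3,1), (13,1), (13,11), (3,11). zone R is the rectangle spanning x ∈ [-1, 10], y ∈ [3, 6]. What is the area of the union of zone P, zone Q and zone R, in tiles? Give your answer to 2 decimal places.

By inclusion–exclusion:
Individual areas: |zone P| = 36, |zone Q| = 100, |zone R| = 33.
|zone P∩zone Q|: x∈[3,10], y∈[2,5] → 7·3 = 21.
|zone P∩zone R|: x∈[-1,10], y∈[3,5] → 11·2 = 22.
|zone Q∩zone R|: x∈[3,10], y∈[3,6] → 7·3 = 21.
|zone P∩zone Q∩zone R| = 14.
|zone P ∪ zone Q ∪ zone R| = 169 − 64 + 14 = 119.00.

119.00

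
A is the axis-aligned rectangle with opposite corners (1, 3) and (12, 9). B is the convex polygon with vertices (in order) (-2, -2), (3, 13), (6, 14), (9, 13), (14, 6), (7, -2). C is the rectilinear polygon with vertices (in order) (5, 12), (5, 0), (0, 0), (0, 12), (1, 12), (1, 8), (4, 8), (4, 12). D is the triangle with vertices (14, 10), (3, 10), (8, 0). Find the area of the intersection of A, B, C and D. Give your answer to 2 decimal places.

The intersection is the polygon with vertices (4,9), (5,9), (5,6), (4,8).
By the shoelace formula its area is 2.00.

2.00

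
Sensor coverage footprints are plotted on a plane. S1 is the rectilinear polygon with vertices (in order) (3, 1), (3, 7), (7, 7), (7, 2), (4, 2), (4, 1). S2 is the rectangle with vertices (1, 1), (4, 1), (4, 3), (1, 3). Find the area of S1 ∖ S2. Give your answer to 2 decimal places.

|S1| = 21, |S1∩S2| = 2.
|S1 ∖ S2| = |S1| − |S1∩S2| = 21 − 2 = 19.00.

19.00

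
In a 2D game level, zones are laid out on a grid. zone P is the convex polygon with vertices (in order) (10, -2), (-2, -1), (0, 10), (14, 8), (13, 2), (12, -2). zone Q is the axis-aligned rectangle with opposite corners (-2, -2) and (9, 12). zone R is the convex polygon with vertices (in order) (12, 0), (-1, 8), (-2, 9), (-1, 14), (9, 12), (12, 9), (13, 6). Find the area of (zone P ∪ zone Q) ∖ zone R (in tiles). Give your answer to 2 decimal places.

|zone P ∪ zone Q| = 196.744.
|(zone P ∪ zone Q) ∩ zone R| = 100.5107.
|(zone P ∪ zone Q) ∖ zone R| = 196.744 − 100.5107 = 96.23.

96.23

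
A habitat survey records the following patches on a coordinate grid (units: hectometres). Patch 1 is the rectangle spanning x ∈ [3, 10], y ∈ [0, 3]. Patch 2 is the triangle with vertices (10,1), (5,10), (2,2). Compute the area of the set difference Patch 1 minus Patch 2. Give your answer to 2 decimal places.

11.17

|Patch 1| = 21, |Patch 1∩Patch 2| = 9.8264.
|Patch 1 ∖ Patch 2| = |Patch 1| − |Patch 1∩Patch 2| = 21 − 9.8264 = 11.17.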